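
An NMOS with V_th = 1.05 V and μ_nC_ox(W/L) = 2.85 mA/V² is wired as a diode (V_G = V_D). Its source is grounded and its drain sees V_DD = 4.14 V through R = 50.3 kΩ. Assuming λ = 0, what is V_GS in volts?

With gate tied to drain, V_GS = V_DS ≥ V_GS − V_th, so the device is in saturation.
KCL at the drain: ½ k_n (V_GS − V_th)² = (V_DD − V_GS)/R.
Let x = V_GS − 1.05. Then 71.7 x² + x − 3.09 = 0, giving x = 0.201 V (positive root), so V_GS = 1.25 V.
I_D = (V_DD − V_GS)/R = (4.14 − 1.25) / 50.3 = 0.0574 mA.

V_GS = 1.25 V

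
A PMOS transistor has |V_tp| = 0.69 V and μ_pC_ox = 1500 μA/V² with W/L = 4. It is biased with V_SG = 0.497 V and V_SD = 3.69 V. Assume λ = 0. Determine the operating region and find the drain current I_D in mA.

Cutoff; I_D = 0 mA

V_SG = 0.497 V < |V_tp| = 0.69 V, so the transistor is in cutoff.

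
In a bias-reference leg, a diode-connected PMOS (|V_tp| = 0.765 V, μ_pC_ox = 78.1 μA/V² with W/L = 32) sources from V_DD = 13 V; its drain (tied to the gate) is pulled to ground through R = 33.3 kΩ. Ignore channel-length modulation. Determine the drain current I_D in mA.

I_D = 0.351 mA

With gate tied to drain, V_SG = V_SD ≥ V_SG − |V_tp|, so the device is in saturation.
k_p = μ_pC_ox · (W/L) = 2.499 mA/V².
KCL at the drain: ½ k_p (V_SG − |V_tp|)² = (V_DD − V_SG)/R.
Let x = V_SG − 0.765. Then 41.6 x² + x − 12.23 = 0, giving x = 0.53 V (positive root), so V_SG = 1.3 V.
I_D = (V_DD − V_SG)/R = (13 − 1.3) / 33.3 = 0.351 mA.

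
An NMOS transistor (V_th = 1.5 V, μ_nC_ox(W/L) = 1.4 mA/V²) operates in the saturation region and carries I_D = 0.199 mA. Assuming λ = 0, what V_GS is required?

V_GS = 2.03 V

In saturation I_D = ½ k_n (V_GS − V_th)², so V_GS − V_th = √(2 I_D / k_n) = √(2 × 0.199 / 1.4) = 0.533 V.
V_GS = 1.5 + 0.533 = 2.03 V.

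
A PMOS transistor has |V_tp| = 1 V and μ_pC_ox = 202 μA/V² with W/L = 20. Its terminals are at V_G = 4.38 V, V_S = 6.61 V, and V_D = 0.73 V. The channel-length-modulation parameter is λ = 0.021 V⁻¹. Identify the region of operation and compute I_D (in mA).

Saturation; I_D = 3.43 mA

V_SG = V_S − V_G = 6.61 − 4.38 = 2.23 V; V_SD = V_S − V_D = 6.61 − 0.73 = 5.88 V.
k_p = μ_pC_ox · (W/L) = 4.04 mA/V².
V_ov = V_SG − |V_tp| = 2.23 − 1 = 1.23 V.
Since V_SD = 5.88 V ≥ V_ov = 1.23 V, the device is in saturation.
I_D = ½ k_p V_ov² (1 + λ V_SD) = 0.5 × 4.04 × 1.23² × (1 + 0.021 × 5.88) = 3.43 mA.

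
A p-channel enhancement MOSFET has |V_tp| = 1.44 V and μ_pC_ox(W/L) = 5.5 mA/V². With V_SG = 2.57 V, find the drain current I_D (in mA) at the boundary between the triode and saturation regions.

At the boundary V_SD = V_ov = V_SG − |V_tp| = 2.57 − 1.44 = 1.13 V.
I_D = ½ k_p V_ov² = 0.5 × 5.5 × 1.13² = 3.51 mA.

I_D = 3.51 mA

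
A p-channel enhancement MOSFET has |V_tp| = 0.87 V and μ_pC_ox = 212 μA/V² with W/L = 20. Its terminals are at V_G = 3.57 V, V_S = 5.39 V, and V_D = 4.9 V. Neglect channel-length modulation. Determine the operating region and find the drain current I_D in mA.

Triode; I_D = 1.46 mA

V_SG = V_S − V_G = 5.39 − 3.57 = 1.82 V; V_SD = V_S − V_D = 5.39 − 4.9 = 0.49 V.
k_p = μ_pC_ox · (W/L) = 4.24 mA/V².
V_ov = V_SG − |V_tp| = 1.82 − 0.87 = 0.95 V.
Since V_SD = 0.49 V < V_ov = 0.95 V, the device is in the triode region.
I_D = k_p [V_ov · V_SD − ½ V_SD²] = 4.24 × [0.95 × 0.49 − 0.5 × 0.49²] = 1.46 mA.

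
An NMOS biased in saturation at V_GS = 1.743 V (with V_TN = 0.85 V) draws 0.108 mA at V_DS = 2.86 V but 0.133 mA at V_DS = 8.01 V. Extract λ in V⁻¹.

With V_GS fixed, I_D ∝ (1 + λ V_DS) in saturation, so I_D2/I_D1 = (1 + λ V_DS2)/(1 + λ V_DS1).
0.133/0.108 = 1.231 = (1 + 8.01 λ)/(1 + 2.86 λ).
Solving: λ (I_D1 V_DS2 − I_D2 V_DS1) = I_D2 − I_D1, so λ = (0.133 − 0.108) / (0.108 × 8.01 − 0.133 × 2.86) = 0.025 / 0.485 = 0.0516 V⁻¹.

λ = 0.0516 V⁻¹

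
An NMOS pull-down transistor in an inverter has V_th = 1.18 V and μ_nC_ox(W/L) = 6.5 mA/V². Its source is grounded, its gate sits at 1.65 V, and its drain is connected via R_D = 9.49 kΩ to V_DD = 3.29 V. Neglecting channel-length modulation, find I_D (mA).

V_GS = V_G = 1.65 V, so V_ov = 1.65 − 1.18 = 0.47 V.
Assume saturation: I_D = ½ k_n V_ov² = 0.5 × 6.5 × 0.47² = 0.718 mA, giving V_DS = V_DD − I_D R_D = 3.29 − 0.718 × 9.49 = -3.52 V.
But -3.52 V < V_ov = 0.47 V, so the device is actually in triode.
In triode I_D = k_n[V_ov V_DS − ½ V_DS²] and I_D = (V_DD − V_DS)/R_D. Equating: 30.8 V_DS² − 29.99 V_DS + 3.29 = 0, giving V_DS = 0.126 V (the root below V_ov).
I_D = (3.29 − 0.126) / 9.49 = 0.333 mA.

I_D = 0.333 mA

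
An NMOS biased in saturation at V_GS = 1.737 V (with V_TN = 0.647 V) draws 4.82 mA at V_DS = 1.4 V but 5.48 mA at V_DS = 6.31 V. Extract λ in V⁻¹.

λ = 0.0290 V⁻¹

With V_GS fixed, I_D ∝ (1 + λ V_DS) in saturation, so I_D2/I_D1 = (1 + λ V_DS2)/(1 + λ V_DS1).
5.48/4.82 = 1.137 = (1 + 6.31 λ)/(1 + 1.4 λ).
Solving: λ (I_D1 V_DS2 − I_D2 V_DS1) = I_D2 − I_D1, so λ = (5.48 − 4.82) / (4.82 × 6.31 − 5.48 × 1.4) = 0.66 / 22.7 = 0.029 V⁻¹.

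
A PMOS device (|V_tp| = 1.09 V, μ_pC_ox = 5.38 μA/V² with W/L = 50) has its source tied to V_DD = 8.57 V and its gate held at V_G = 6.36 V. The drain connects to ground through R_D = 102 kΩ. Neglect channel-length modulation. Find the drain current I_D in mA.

I_D = 0.0810 mA

V_SG = V_DD − V_G = 8.57 − 6.36 = 2.21 V, so V_ov = 2.21 − 1.09 = 1.12 V.
k_p = μ_pC_ox · (W/L) = 0.269 mA/V².
Assume saturation: I_D = ½ k_p V_ov² = 0.5 × 0.269 × 1.12² = 0.169 mA, giving V_SD = V_DD − I_D R_D = 8.57 − 0.169 × 102 = -8.64 V.
But -8.64 V < V_ov = 1.12 V, so the device is actually in triode.
In triode I_D = k_p[V_ov V_SD − ½ V_SD²] and I_D = (V_DD − V_SD)/R_D. Equating: 13.7 V_SD² − 31.73 V_SD + 8.57 = 0, giving V_SD = 0.312 V (the root below V_ov).
I_D = (8.57 − 0.312) / 102 = 0.081 mA.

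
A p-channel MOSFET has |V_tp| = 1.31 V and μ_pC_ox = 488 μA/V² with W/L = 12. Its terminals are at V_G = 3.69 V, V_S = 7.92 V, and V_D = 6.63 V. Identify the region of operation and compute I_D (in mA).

V_SG = V_S − V_G = 7.92 − 3.69 = 4.23 V; V_SD = V_S − V_D = 7.92 − 6.63 = 1.29 V.
k_p = μ_pC_ox · (W/L) = 5.856 mA/V².
V_ov = V_SG − |V_tp| = 4.23 − 1.31 = 2.92 V.
Since V_SD = 1.29 V < V_ov = 2.92 V, the device is in the triode region.
I_D = k_p [V_ov · V_SD − ½ V_SD²] = 5.856 × [2.92 × 1.29 − 0.5 × 1.29²] = 17.2 mA.

Triode; I_D = 17.2 mA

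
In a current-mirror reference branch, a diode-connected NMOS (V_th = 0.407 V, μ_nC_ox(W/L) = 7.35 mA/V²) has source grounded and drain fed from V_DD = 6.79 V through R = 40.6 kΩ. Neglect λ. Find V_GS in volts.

With gate tied to drain, V_GS = V_DS ≥ V_GS − V_th, so the device is in saturation.
KCL at the drain: ½ k_n (V_GS − V_th)² = (V_DD − V_GS)/R.
Let x = V_GS − 0.407. Then 149 x² + x − 6.383 = 0, giving x = 0.204 V (positive root), so V_GS = 0.611 V.
I_D = (V_DD − V_GS)/R = (6.79 − 0.611) / 40.6 = 0.152 mA.

V_GS = 0.611 V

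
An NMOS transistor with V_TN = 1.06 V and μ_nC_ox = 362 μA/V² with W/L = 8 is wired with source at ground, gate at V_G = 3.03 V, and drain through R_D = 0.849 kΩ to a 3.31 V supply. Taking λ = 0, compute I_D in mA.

I_D = 3.12 mA

V_GS = V_G = 3.03 V, so V_ov = 3.03 − 1.06 = 1.97 V.
k_n = μ_nC_ox · (W/L) = 2.896 mA/V².
Assume saturation: I_D = ½ k_n V_ov² = 0.5 × 2.896 × 1.97² = 5.62 mA, giving V_DS = V_DD − I_D R_D = 3.31 − 5.62 × 0.849 = -1.46 V.
But -1.46 V < V_ov = 1.97 V, so the device is actually in triode.
In triode I_D = k_n[V_ov V_DS − ½ V_DS²] and I_D = (V_DD − V_DS)/R_D. Equating: 1.23 V_DS² − 5.844 V_DS + 3.31 = 0, giving V_DS = 0.657 V (the root below V_ov).
I_D = (3.31 − 0.657) / 0.849 = 3.12 mA.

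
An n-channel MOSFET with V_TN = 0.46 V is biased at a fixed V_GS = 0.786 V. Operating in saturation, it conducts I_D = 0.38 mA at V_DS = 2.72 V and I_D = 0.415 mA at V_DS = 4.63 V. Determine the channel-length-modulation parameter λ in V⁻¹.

λ = 0.0555 V⁻¹

With V_GS fixed, I_D ∝ (1 + λ V_DS) in saturation, so I_D2/I_D1 = (1 + λ V_DS2)/(1 + λ V_DS1).
0.415/0.38 = 1.092 = (1 + 4.63 λ)/(1 + 2.72 λ).
Solving: λ (I_D1 V_DS2 − I_D2 V_DS1) = I_D2 − I_D1, so λ = (0.415 − 0.38) / (0.38 × 4.63 − 0.415 × 2.72) = 0.035 / 0.631 = 0.0555 V⁻¹.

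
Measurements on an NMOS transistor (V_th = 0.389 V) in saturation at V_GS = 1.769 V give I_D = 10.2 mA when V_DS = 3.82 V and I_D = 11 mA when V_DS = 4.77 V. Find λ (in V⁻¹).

λ = 0.121 V⁻¹

With V_GS fixed, I_D ∝ (1 + λ V_DS) in saturation, so I_D2/I_D1 = (1 + λ V_DS2)/(1 + λ V_DS1).
11/10.2 = 1.078 = (1 + 4.77 λ)/(1 + 3.82 λ).
Solving: λ (I_D1 V_DS2 − I_D2 V_DS1) = I_D2 − I_D1, so λ = (11 − 10.2) / (10.2 × 4.77 − 11 × 3.82) = 0.8 / 6.63 = 0.121 V⁻¹.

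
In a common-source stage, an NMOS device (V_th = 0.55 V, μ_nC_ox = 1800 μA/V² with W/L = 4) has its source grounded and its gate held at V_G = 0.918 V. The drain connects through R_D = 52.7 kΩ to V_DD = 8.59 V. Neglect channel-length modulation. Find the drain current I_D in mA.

I_D = 0.162 mA

V_GS = V_G = 0.918 V, so V_ov = 0.918 − 0.55 = 0.368 V.
k_n = μ_nC_ox · (W/L) = 7.2 mA/V².
Assume saturation: I_D = ½ k_n V_ov² = 0.5 × 7.2 × 0.368² = 0.488 mA, giving V_DS = V_DD − I_D R_D = 8.59 − 0.488 × 52.7 = -17.1 V.
But -17.1 V < V_ov = 0.368 V, so the device is actually in triode.
In triode I_D = k_n[V_ov V_DS − ½ V_DS²] and I_D = (V_DD − V_DS)/R_D. Equating: 190 V_DS² − 140.6 V_DS + 8.59 = 0, giving V_DS = 0.0672 V (the root below V_ov).
I_D = (8.59 − 0.0672) / 52.7 = 0.162 mA.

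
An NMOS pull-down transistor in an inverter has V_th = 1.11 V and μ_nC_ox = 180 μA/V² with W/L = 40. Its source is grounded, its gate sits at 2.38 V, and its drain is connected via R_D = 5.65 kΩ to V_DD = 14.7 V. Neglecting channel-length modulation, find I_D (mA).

I_D = 2.55 mA

V_GS = V_G = 2.38 V, so V_ov = 2.38 − 1.11 = 1.27 V.
k_n = μ_nC_ox · (W/L) = 7.2 mA/V².
Assume saturation: I_D = ½ k_n V_ov² = 0.5 × 7.2 × 1.27² = 5.81 mA, giving V_DS = V_DD − I_D R_D = 14.7 − 5.81 × 5.65 = -18.1 V.
But -18.1 V < V_ov = 1.27 V, so the device is actually in triode.
In triode I_D = k_n[V_ov V_DS − ½ V_DS²] and I_D = (V_DD − V_DS)/R_D. Equating: 20.3 V_DS² − 52.66 V_DS + 14.7 = 0, giving V_DS = 0.318 V (the root below V_ov).
I_D = (14.7 − 0.318) / 5.65 = 2.55 mA.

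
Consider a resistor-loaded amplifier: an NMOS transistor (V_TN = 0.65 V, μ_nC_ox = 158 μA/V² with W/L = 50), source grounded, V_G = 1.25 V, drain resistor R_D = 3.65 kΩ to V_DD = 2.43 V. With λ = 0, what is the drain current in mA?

I_D = 0.624 mA

V_GS = V_G = 1.25 V, so V_ov = 1.25 − 0.65 = 0.6 V.
k_n = μ_nC_ox · (W/L) = 7.9 mA/V².
Assume saturation: I_D = ½ k_n V_ov² = 0.5 × 7.9 × 0.6² = 1.42 mA, giving V_DS = V_DD − I_D R_D = 2.43 − 1.42 × 3.65 = -2.76 V.
But -2.76 V < V_ov = 0.6 V, so the device is actually in triode.
In triode I_D = k_n[V_ov V_DS − ½ V_DS²] and I_D = (V_DD − V_DS)/R_D. Equating: 14.4 V_DS² − 18.3 V_DS + 2.43 = 0, giving V_DS = 0.151 V (the root below V_ov).
I_D = (2.43 − 0.151) / 3.65 = 0.624 mA.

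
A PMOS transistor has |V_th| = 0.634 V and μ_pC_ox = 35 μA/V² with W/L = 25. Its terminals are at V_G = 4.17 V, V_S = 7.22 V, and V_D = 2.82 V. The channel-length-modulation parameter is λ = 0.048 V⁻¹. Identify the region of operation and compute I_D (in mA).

V_SG = V_S − V_G = 7.22 − 4.17 = 3.05 V; V_SD = V_S − V_D = 7.22 − 2.82 = 4.4 V.
k_p = μ_pC_ox · (W/L) = 0.875 mA/V².
V_ov = V_SG − |V_th| = 3.05 − 0.634 = 2.42 V.
Since V_SD = 4.4 V ≥ V_ov = 2.42 V, the device is in saturation.
I_D = ½ k_p V_ov² (1 + λ V_SD) = 0.5 × 0.875 × 2.42² × (1 + 0.048 × 4.4) = 3.09 mA.

Saturation; I_D = 3.09 mA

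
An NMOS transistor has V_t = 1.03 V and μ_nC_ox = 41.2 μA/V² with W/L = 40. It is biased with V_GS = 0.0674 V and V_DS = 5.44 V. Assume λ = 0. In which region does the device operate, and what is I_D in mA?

V_GS = 0.0674 V < V_t = 1.03 V, so the transistor is in cutoff.

Cutoff; I_D = 0 mA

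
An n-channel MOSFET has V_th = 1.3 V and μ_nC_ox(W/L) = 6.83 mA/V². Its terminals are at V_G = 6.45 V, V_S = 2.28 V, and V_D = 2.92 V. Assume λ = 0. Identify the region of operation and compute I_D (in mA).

V_GS = V_G − V_S = 6.45 − 2.28 = 4.17 V; V_DS = V_D − V_S = 2.92 − 2.28 = 0.64 V.
V_ov = V_GS − V_th = 4.17 − 1.3 = 2.87 V.
Since V_DS = 0.64 V < V_ov = 2.87 V, the device is in the triode region.
I_D = k_n [V_ov · V_DS − ½ V_DS²] = 6.83 × [2.87 × 0.64 − 0.5 × 0.64²] = 11.1 mA.

Triode; I_D = 11.1 mA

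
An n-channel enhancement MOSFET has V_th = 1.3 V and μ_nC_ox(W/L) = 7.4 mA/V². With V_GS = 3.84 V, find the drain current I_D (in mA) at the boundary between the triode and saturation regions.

I_D = 23.9 mA

At the boundary V_DS = V_ov = V_GS − V_th = 3.84 − 1.3 = 2.54 V.
I_D = ½ k_n V_ov² = 0.5 × 7.4 × 2.54² = 23.9 mA.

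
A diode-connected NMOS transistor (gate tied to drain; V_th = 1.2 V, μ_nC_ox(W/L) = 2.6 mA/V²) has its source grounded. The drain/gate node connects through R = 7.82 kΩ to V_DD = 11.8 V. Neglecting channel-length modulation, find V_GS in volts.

V_GS = 2.17 V

With gate tied to drain, V_GS = V_DS ≥ V_GS − V_th, so the device is in saturation.
KCL at the drain: ½ k_n (V_GS − V_th)² = (V_DD − V_GS)/R.
Let x = V_GS − 1.2. Then 10.2 x² + x − 10.6 = 0, giving x = 0.973 V (positive root), so V_GS = 2.17 V.
I_D = (V_DD − V_GS)/R = (11.8 − 2.17) / 7.82 = 1.23 mA.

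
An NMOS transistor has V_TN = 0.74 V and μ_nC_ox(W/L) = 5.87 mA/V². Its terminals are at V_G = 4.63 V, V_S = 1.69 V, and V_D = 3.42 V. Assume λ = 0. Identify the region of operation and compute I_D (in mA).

Triode; I_D = 13.6 mA

V_GS = V_G − V_S = 4.63 − 1.69 = 2.94 V; V_DS = V_D − V_S = 3.42 − 1.69 = 1.73 V.
V_ov = V_GS − V_TN = 2.94 − 0.74 = 2.2 V.
Since V_DS = 1.73 V < V_ov = 2.2 V, the device is in the triode region.
I_D = k_n [V_ov · V_DS − ½ V_DS²] = 5.87 × [2.2 × 1.73 − 0.5 × 1.73²] = 13.6 mA.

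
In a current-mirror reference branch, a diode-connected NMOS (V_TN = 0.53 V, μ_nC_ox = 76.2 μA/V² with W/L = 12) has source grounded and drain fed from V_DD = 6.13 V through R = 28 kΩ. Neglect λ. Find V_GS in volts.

V_GS = 1.15 V

With gate tied to drain, V_GS = V_DS ≥ V_GS − V_TN, so the device is in saturation.
k_n = μ_nC_ox · (W/L) = 0.9144 mA/V².
KCL at the drain: ½ k_n (V_GS − V_TN)² = (V_DD − V_GS)/R.
Let x = V_GS − 0.53. Then 12.8 x² + x − 5.6 = 0, giving x = 0.623 V (positive root), so V_GS = 1.15 V.
I_D = (V_DD − V_GS)/R = (6.13 − 1.15) / 28 = 0.178 mA.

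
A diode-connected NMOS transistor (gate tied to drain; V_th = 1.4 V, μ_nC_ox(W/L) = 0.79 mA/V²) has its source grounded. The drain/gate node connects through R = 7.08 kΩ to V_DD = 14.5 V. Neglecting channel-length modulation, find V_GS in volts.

With gate tied to drain, V_GS = V_DS ≥ V_GS − V_th, so the device is in saturation.
KCL at the drain: ½ k_n (V_GS − V_th)² = (V_DD − V_GS)/R.
Let x = V_GS − 1.4. Then 2.8 x² + x − 13.1 = 0, giving x = 1.99 V (positive root), so V_GS = 3.39 V.
I_D = (V_DD − V_GS)/R = (14.5 − 3.39) / 7.08 = 1.57 mA.

V_GS = 3.39 V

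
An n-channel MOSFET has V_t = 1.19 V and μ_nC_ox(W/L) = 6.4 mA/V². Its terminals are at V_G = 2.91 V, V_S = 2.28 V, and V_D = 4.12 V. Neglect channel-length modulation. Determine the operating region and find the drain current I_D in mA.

Cutoff; I_D = 0 mA

V_GS = V_G − V_S = 2.91 − 2.28 = 0.63 V; V_DS = V_D − V_S = 4.12 − 2.28 = 1.84 V.
V_GS = 0.63 V < V_t = 1.19 V, so the transistor is in cutoff.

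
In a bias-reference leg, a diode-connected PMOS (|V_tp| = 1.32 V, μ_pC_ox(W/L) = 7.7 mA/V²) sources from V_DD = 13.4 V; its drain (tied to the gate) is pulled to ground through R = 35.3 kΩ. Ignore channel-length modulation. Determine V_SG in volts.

With gate tied to drain, V_SG = V_SD ≥ V_SG − |V_tp|, so the device is in saturation.
KCL at the drain: ½ k_p (V_SG − |V_tp|)² = (V_DD − V_SG)/R.
Let x = V_SG − 1.32. Then 136 x² + x − 12.08 = 0, giving x = 0.294 V (positive root), so V_SG = 1.61 V.
I_D = (V_DD − V_SG)/R = (13.4 − 1.61) / 35.3 = 0.334 mA.

V_SG = 1.61 V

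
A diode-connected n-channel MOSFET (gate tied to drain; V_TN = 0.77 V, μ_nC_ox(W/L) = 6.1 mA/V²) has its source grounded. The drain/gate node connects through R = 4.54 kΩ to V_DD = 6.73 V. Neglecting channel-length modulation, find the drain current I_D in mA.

I_D = 1.18 mA

With gate tied to drain, V_GS = V_DS ≥ V_GS − V_TN, so the device is in saturation.
KCL at the drain: ½ k_n (V_GS − V_TN)² = (V_DD − V_GS)/R.
Let x = V_GS − 0.77. Then 13.8 x² + x − 5.96 = 0, giving x = 0.621 V (positive root), so V_GS = 1.39 V.
I_D = (V_DD − V_GS)/R = (6.73 − 1.39) / 4.54 = 1.18 mA.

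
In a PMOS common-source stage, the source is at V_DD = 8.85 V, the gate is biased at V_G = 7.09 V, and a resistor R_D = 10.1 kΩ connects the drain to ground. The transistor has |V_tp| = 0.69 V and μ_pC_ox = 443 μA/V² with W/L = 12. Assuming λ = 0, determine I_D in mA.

V_SG = V_DD − V_G = 8.85 − 7.09 = 1.76 V, so V_ov = 1.76 − 0.69 = 1.07 V.
k_p = μ_pC_ox · (W/L) = 5.316 mA/V².
Assume saturation: I_D = ½ k_p V_ov² = 0.5 × 5.316 × 1.07² = 3.04 mA, giving V_SD = V_DD − I_D R_D = 8.85 − 3.04 × 10.1 = -21.9 V.
But -21.9 V < V_ov = 1.07 V, so the device is actually in triode.
In triode I_D = k_p[V_ov V_SD − ½ V_SD²] and I_D = (V_DD − V_SD)/R_D. Equating: 26.8 V_SD² − 58.45 V_SD + 8.85 = 0, giving V_SD = 0.164 V (the root below V_ov).
I_D = (8.85 − 0.164) / 10.1 = 0.86 mA.

I_D = 0.860 mA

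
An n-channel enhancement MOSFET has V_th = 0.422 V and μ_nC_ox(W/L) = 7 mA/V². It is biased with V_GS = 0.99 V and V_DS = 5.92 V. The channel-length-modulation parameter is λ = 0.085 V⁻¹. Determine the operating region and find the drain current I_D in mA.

V_ov = V_GS − V_th = 0.99 − 0.422 = 0.568 V.
Since V_DS = 5.92 V ≥ V_ov = 0.568 V, the device is in saturation.
I_D = ½ k_n V_ov² (1 + λ V_DS) = 0.5 × 7 × 0.568² × (1 + 0.085 × 5.92) = 1.7 mA.

Saturation; I_D = 1.70 mA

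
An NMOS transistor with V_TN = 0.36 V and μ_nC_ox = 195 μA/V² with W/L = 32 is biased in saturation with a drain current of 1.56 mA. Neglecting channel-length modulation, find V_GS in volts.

k_n = μ_nC_ox · (W/L) = 6.24 mA/V².
In saturation I_D = ½ k_n (V_GS − V_TN)², so V_GS − V_TN = √(2 I_D / k_n) = √(2 × 1.56 / 6.24) = 0.707 V.
V_GS = 0.36 + 0.707 = 1.07 V.

V_GS = 1.07 V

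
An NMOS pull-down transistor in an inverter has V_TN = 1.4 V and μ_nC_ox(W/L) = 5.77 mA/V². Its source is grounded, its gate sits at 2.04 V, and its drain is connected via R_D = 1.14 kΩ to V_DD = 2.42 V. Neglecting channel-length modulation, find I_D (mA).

V_GS = V_G = 2.04 V, so V_ov = 2.04 − 1.4 = 0.64 V.
Assume saturation: I_D = ½ k_n V_ov² = 0.5 × 5.77 × 0.64² = 1.18 mA, giving V_DS = V_DD − I_D R_D = 2.42 − 1.18 × 1.14 = 1.07 V.
V_DS = 1.07 V ≥ V_ov = 0.64 V, confirming saturation.

I_D = 1.18 mA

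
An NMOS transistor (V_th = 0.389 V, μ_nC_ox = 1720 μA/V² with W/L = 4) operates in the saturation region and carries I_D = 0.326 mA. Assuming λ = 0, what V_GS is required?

V_GS = 0.697 V

k_n = μ_nC_ox · (W/L) = 6.88 mA/V².
In saturation I_D = ½ k_n (V_GS − V_th)², so V_GS − V_th = √(2 I_D / k_n) = √(2 × 0.326 / 6.88) = 0.308 V.
V_GS = 0.389 + 0.308 = 0.697 V.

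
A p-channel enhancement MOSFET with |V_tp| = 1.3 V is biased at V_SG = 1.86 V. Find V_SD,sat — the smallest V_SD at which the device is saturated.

The boundary between triode and saturation is V_SD = V_SG − |V_tp| = V_ov.
V_ov = 1.86 − 1.3 = 0.56 V.

V_SD,sat = 0.560 V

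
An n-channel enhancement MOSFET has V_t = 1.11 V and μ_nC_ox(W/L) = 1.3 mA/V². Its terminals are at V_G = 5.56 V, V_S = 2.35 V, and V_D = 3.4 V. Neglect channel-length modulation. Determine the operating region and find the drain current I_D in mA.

Triode; I_D = 2.15 mA

V_GS = V_G − V_S = 5.56 − 2.35 = 3.21 V; V_DS = V_D − V_S = 3.4 − 2.35 = 1.05 V.
V_ov = V_GS − V_t = 3.21 − 1.11 = 2.1 V.
Since V_DS = 1.05 V < V_ov = 2.1 V, the device is in the triode region.
I_D = k_n [V_ov · V_DS − ½ V_DS²] = 1.3 × [2.1 × 1.05 − 0.5 × 1.05²] = 2.15 mA.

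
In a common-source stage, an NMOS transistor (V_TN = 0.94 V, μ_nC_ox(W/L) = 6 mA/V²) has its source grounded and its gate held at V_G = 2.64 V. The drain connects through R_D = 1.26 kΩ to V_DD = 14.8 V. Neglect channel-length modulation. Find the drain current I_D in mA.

V_GS = V_G = 2.64 V, so V_ov = 2.64 − 0.94 = 1.7 V.
Assume saturation: I_D = ½ k_n V_ov² = 0.5 × 6 × 1.7² = 8.67 mA, giving V_DS = V_DD − I_D R_D = 14.8 − 8.67 × 1.26 = 3.88 V.
V_DS = 3.88 V ≥ V_ov = 1.7 V, confirming saturation.

I_D = 8.67 mA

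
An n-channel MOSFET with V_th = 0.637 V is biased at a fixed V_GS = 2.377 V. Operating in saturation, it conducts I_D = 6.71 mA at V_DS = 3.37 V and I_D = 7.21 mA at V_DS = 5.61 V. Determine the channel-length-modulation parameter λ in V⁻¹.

λ = 0.0375 V⁻¹

With V_GS fixed, I_D ∝ (1 + λ V_DS) in saturation, so I_D2/I_D1 = (1 + λ V_DS2)/(1 + λ V_DS1).
7.21/6.71 = 1.075 = (1 + 5.61 λ)/(1 + 3.37 λ).
Solving: λ (I_D1 V_DS2 − I_D2 V_DS1) = I_D2 − I_D1, so λ = (7.21 − 6.71) / (6.71 × 5.61 − 7.21 × 3.37) = 0.5 / 13.3 = 0.0375 V⁻¹.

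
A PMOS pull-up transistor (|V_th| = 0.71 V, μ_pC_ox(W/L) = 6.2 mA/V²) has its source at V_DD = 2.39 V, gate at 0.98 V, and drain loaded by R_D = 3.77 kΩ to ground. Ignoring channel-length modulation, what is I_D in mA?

I_D = 0.593 mA

V_SG = V_DD − V_G = 2.39 − 0.98 = 1.41 V, so V_ov = 1.41 − 0.71 = 0.7 V.
Assume saturation: I_D = ½ k_p V_ov² = 0.5 × 6.2 × 0.7² = 1.52 mA, giving V_SD = V_DD − I_D R_D = 2.39 − 1.52 × 3.77 = -3.34 V.
But -3.34 V < V_ov = 0.7 V, so the device is actually in triode.
In triode I_D = k_p[V_ov V_SD − ½ V_SD²] and I_D = (V_DD − V_SD)/R_D. Equating: 11.7 V_SD² − 17.36 V_SD + 2.39 = 0, giving V_SD = 0.154 V (the root below V_ov).
I_D = (2.39 − 0.154) / 3.77 = 0.593 mA.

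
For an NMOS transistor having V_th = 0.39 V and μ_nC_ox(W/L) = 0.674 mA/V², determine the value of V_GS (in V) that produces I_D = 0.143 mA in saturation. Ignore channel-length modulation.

V_GS = 1.04 V

In saturation I_D = ½ k_n (V_GS − V_th)², so V_GS − V_th = √(2 I_D / k_n) = √(2 × 0.143 / 0.674) = 0.651 V.
V_GS = 0.39 + 0.651 = 1.04 V.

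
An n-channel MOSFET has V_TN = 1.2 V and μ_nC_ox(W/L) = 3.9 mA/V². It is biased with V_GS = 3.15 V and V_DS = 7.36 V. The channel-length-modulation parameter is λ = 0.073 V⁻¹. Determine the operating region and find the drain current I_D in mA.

Saturation; I_D = 11.4 mA

V_ov = V_GS − V_TN = 3.15 − 1.2 = 1.95 V.
Since V_DS = 7.36 V ≥ V_ov = 1.95 V, the device is in saturation.
I_D = ½ k_n V_ov² (1 + λ V_DS) = 0.5 × 3.9 × 1.95² × (1 + 0.073 × 7.36) = 11.4 mA.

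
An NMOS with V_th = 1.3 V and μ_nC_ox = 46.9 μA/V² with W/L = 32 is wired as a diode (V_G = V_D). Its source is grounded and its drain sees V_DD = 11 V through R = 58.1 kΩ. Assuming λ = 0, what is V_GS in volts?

V_GS = 1.76 V

With gate tied to drain, V_GS = V_DS ≥ V_GS − V_th, so the device is in saturation.
k_n = μ_nC_ox · (W/L) = 1.501 mA/V².
KCL at the drain: ½ k_n (V_GS − V_th)² = (V_DD − V_GS)/R.
Let x = V_GS − 1.3. Then 43.6 x² + x − 9.7 = 0, giving x = 0.46 V (positive root), so V_GS = 1.76 V.
I_D = (V_DD − V_GS)/R = (11 − 1.76) / 58.1 = 0.159 mA.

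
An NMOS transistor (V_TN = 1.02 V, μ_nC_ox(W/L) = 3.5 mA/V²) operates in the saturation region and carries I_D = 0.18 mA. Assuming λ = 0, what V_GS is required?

V_GS = 1.34 V

In saturation I_D = ½ k_n (V_GS − V_TN)², so V_GS − V_TN = √(2 I_D / k_n) = √(2 × 0.18 / 3.5) = 0.321 V.
V_GS = 1.02 + 0.321 = 1.34 V.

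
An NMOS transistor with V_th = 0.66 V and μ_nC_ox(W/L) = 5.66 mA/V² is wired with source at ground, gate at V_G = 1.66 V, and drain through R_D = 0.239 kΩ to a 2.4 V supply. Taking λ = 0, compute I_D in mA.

V_GS = V_G = 1.66 V, so V_ov = 1.66 − 0.66 = 1 V.
Assume saturation: I_D = ½ k_n V_ov² = 0.5 × 5.66 × 1² = 2.83 mA, giving V_DS = V_DD − I_D R_D = 2.4 − 2.83 × 0.239 = 1.72 V.
V_DS = 1.72 V ≥ V_ov = 1 V, confirming saturation.

I_D = 2.83 mA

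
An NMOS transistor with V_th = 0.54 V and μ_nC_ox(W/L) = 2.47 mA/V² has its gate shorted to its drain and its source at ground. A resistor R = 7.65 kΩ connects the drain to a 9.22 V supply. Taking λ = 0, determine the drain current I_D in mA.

I_D = 1.02 mA

With gate tied to drain, V_GS = V_DS ≥ V_GS − V_th, so the device is in saturation.
KCL at the drain: ½ k_n (V_GS − V_th)² = (V_DD − V_GS)/R.
Let x = V_GS − 0.54. Then 9.45 x² + x − 8.68 = 0, giving x = 0.907 V (positive root), so V_GS = 1.45 V.
I_D = (V_DD − V_GS)/R = (9.22 − 1.45) / 7.65 = 1.02 mA.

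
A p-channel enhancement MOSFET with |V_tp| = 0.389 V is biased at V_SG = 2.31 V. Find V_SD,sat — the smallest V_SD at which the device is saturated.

The boundary between triode and saturation is V_SD = V_SG − |V_tp| = V_ov.
V_ov = 2.31 − 0.389 = 1.92 V.

V_SD,sat = 1.92 V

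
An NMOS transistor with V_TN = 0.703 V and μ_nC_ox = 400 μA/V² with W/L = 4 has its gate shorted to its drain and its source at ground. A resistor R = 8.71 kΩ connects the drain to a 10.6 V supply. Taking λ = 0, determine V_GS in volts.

V_GS = 1.83 V

With gate tied to drain, V_GS = V_DS ≥ V_GS − V_TN, so the device is in saturation.
k_n = μ_nC_ox · (W/L) = 1.6 mA/V².
KCL at the drain: ½ k_n (V_GS − V_TN)² = (V_DD − V_GS)/R.
Let x = V_GS − 0.703. Then 6.97 x² + x − 9.897 = 0, giving x = 1.12 V (positive root), so V_GS = 1.83 V.
I_D = (V_DD − V_GS)/R = (10.6 − 1.83) / 8.71 = 1.01 mA.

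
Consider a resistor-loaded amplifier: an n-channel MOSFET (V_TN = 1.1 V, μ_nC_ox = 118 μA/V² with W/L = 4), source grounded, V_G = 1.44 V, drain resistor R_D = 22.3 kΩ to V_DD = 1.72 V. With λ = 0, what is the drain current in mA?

V_GS = V_G = 1.44 V, so V_ov = 1.44 − 1.1 = 0.34 V.
k_n = μ_nC_ox · (W/L) = 0.472 mA/V².
Assume saturation: I_D = ½ k_n V_ov² = 0.5 × 0.472 × 0.34² = 0.0273 mA, giving V_DS = V_DD − I_D R_D = 1.72 − 0.0273 × 22.3 = 1.11 V.
V_DS = 1.11 V ≥ V_ov = 0.34 V, confirming saturation.

I_D = 0.0273 mA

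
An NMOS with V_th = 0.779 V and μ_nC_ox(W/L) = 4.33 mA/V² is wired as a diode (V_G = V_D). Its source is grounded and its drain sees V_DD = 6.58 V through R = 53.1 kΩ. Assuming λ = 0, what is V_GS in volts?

With gate tied to drain, V_GS = V_DS ≥ V_GS − V_th, so the device is in saturation.
KCL at the drain: ½ k_n (V_GS − V_th)² = (V_DD − V_GS)/R.
Let x = V_GS − 0.779. Then 115 x² + x − 5.801 = 0, giving x = 0.22 V (positive root), so V_GS = 0.999 V.
I_D = (V_DD − V_GS)/R = (6.58 − 0.999) / 53.1 = 0.105 mA.

V_GS = 0.999 V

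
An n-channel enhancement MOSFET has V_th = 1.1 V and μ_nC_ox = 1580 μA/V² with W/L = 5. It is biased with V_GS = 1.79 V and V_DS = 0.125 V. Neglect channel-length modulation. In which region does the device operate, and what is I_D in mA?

k_n = μ_nC_ox · (W/L) = 7.9 mA/V².
V_ov = V_GS − V_th = 1.79 − 1.1 = 0.69 V.
Since V_DS = 0.125 V < V_ov = 0.69 V, the device is in the triode region.
I_D = k_n [V_ov · V_DS − ½ V_DS²] = 7.9 × [0.69 × 0.125 − 0.5 × 0.125²] = 0.62 mA.

Triode; I_D = 0.620 mA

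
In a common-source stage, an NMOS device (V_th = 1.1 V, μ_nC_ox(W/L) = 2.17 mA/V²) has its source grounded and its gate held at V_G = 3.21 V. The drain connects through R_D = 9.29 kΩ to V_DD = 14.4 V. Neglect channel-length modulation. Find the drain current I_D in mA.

I_D = 1.51 mA

V_GS = V_G = 3.21 V, so V_ov = 3.21 − 1.1 = 2.11 V.
Assume saturation: I_D = ½ k_n V_ov² = 0.5 × 2.17 × 2.11² = 4.83 mA, giving V_DS = V_DD − I_D R_D = 14.4 − 4.83 × 9.29 = -30.5 V.
But -30.5 V < V_ov = 2.11 V, so the device is actually in triode.
In triode I_D = k_n[V_ov V_DS − ½ V_DS²] and I_D = (V_DD − V_DS)/R_D. Equating: 10.1 V_DS² − 43.54 V_DS + 14.4 = 0, giving V_DS = 0.361 V (the root below V_ov).
I_D = (14.4 − 0.361) / 9.29 = 1.51 mA.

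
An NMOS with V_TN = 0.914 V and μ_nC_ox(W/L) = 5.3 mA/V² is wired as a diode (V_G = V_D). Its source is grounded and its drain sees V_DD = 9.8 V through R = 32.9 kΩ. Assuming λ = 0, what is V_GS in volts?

V_GS = 1.23 V

With gate tied to drain, V_GS = V_DS ≥ V_GS − V_TN, so the device is in saturation.
KCL at the drain: ½ k_n (V_GS − V_TN)² = (V_DD − V_GS)/R.
Let x = V_GS − 0.914. Then 87.2 x² + x − 8.886 = 0, giving x = 0.314 V (positive root), so V_GS = 1.23 V.
I_D = (V_DD − V_GS)/R = (9.8 − 1.23) / 32.9 = 0.261 mA.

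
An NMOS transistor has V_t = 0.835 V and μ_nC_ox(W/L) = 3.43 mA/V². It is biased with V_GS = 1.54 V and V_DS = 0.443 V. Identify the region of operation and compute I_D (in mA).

V_ov = V_GS − V_t = 1.54 − 0.835 = 0.705 V.
Since V_DS = 0.443 V < V_ov = 0.705 V, the device is in the triode region.
I_D = k_n [V_ov · V_DS − ½ V_DS²] = 3.43 × [0.705 × 0.443 − 0.5 × 0.443²] = 0.735 mA.

Triode; I_D = 0.735 mA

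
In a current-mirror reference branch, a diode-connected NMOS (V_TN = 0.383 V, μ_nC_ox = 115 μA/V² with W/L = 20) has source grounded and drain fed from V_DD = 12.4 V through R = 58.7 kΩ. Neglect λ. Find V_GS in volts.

V_GS = 0.798 V

With gate tied to drain, V_GS = V_DS ≥ V_GS − V_TN, so the device is in saturation.
k_n = μ_nC_ox · (W/L) = 2.3 mA/V².
KCL at the drain: ½ k_n (V_GS − V_TN)² = (V_DD − V_GS)/R.
Let x = V_GS − 0.383. Then 67.5 x² + x − 12.02 = 0, giving x = 0.415 V (positive root), so V_GS = 0.798 V.
I_D = (V_DD − V_GS)/R = (12.4 − 0.798) / 58.7 = 0.198 mA.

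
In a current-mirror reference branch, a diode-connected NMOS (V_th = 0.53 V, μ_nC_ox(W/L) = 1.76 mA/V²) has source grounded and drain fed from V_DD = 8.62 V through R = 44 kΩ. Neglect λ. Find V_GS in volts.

V_GS = 0.974 V

With gate tied to drain, V_GS = V_DS ≥ V_GS − V_th, so the device is in saturation.
KCL at the drain: ½ k_n (V_GS − V_th)² = (V_DD − V_GS)/R.
Let x = V_GS − 0.53. Then 38.7 x² + x − 8.09 = 0, giving x = 0.444 V (positive root), so V_GS = 0.974 V.
I_D = (V_DD − V_GS)/R = (8.62 − 0.974) / 44 = 0.174 mA.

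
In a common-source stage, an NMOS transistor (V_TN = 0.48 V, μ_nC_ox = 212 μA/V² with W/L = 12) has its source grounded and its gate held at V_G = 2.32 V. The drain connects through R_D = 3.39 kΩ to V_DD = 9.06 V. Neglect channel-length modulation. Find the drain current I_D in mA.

V_GS = V_G = 2.32 V, so V_ov = 2.32 − 0.48 = 1.84 V.
k_n = μ_nC_ox · (W/L) = 2.544 mA/V².
Assume saturation: I_D = ½ k_n V_ov² = 0.5 × 2.544 × 1.84² = 4.31 mA, giving V_DS = V_DD − I_D R_D = 9.06 − 4.31 × 3.39 = -5.54 V.
But -5.54 V < V_ov = 1.84 V, so the device is actually in triode.
In triode I_D = k_n[V_ov V_DS − ½ V_DS²] and I_D = (V_DD − V_DS)/R_D. Equating: 4.31 V_DS² − 16.87 V_DS + 9.06 = 0, giving V_DS = 0.643 V (the root below V_ov).
I_D = (9.06 − 0.643) / 3.39 = 2.48 mA.

I_D = 2.48 mA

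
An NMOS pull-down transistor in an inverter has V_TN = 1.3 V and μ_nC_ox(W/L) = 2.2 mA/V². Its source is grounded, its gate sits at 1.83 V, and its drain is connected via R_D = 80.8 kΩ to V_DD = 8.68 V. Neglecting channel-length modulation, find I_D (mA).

I_D = 0.106 mA

V_GS = V_G = 1.83 V, so V_ov = 1.83 − 1.3 = 0.53 V.
Assume saturation: I_D = ½ k_n V_ov² = 0.5 × 2.2 × 0.53² = 0.309 mA, giving V_DS = V_DD − I_D R_D = 8.68 − 0.309 × 80.8 = -16.3 V.
But -16.3 V < V_ov = 0.53 V, so the device is actually in triode.
In triode I_D = k_n[V_ov V_DS − ½ V_DS²] and I_D = (V_DD − V_DS)/R_D. Equating: 88.9 V_DS² − 95.21 V_DS + 8.68 = 0, giving V_DS = 0.101 V (the root below V_ov).
I_D = (8.68 − 0.101) / 80.8 = 0.106 mA.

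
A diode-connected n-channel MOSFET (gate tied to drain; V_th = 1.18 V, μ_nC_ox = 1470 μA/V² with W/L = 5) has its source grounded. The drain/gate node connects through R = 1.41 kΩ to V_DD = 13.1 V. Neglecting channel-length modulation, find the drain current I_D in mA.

I_D = 7.44 mA

With gate tied to drain, V_GS = V_DS ≥ V_GS − V_th, so the device is in saturation.
k_n = μ_nC_ox · (W/L) = 7.35 mA/V².
KCL at the drain: ½ k_n (V_GS − V_th)² = (V_DD − V_GS)/R.
Let x = V_GS − 1.18. Then 5.18 x² + x − 11.92 = 0, giving x = 1.42 V (positive root), so V_GS = 2.6 V.
I_D = (V_DD − V_GS)/R = (13.1 − 2.6) / 1.41 = 7.44 mA.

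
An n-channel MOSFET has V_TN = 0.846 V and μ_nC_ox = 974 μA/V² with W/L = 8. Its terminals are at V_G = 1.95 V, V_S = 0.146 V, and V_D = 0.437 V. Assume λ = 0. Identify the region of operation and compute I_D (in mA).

Triode; I_D = 1.84 mA

V_GS = V_G − V_S = 1.95 − 0.146 = 1.8 V; V_DS = V_D − V_S = 0.437 − 0.146 = 0.291 V.
k_n = μ_nC_ox · (W/L) = 7.792 mA/V².
V_ov = V_GS − V_TN = 1.8 − 0.846 = 0.958 V.
Since V_DS = 0.291 V < V_ov = 0.958 V, the device is in the triode region.
I_D = k_n [V_ov · V_DS − ½ V_DS²] = 7.792 × [0.958 × 0.291 − 0.5 × 0.291²] = 1.84 mA.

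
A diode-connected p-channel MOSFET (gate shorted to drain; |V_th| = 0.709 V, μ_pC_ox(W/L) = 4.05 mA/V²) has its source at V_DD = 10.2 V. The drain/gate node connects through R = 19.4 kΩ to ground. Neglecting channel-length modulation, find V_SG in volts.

With gate tied to drain, V_SG = V_SD ≥ V_SG − |V_th|, so the device is in saturation.
KCL at the drain: ½ k_p (V_SG − |V_th|)² = (V_DD − V_SG)/R.
Let x = V_SG − 0.709. Then 39.3 x² + x − 9.491 = 0, giving x = 0.479 V (positive root), so V_SG = 1.19 V.
I_D = (V_DD − V_SG)/R = (10.2 − 1.19) / 19.4 = 0.465 mA.

V_SG = 1.19 V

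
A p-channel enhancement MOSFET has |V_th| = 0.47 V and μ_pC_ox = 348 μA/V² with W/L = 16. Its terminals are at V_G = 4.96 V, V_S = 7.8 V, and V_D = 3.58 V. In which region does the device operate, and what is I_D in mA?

Saturation; I_D = 15.6 mA

V_SG = V_S − V_G = 7.8 − 4.96 = 2.84 V; V_SD = V_S − V_D = 7.8 − 3.58 = 4.22 V.
k_p = μ_pC_ox · (W/L) = 5.568 mA/V².
V_ov = V_SG − |V_th| = 2.84 − 0.47 = 2.37 V.
Since V_SD = 4.22 V ≥ V_ov = 2.37 V, the device is in saturation.
I_D = ½ k_p V_ov² = 0.5 × 5.568 × 2.37² = 15.6 mA.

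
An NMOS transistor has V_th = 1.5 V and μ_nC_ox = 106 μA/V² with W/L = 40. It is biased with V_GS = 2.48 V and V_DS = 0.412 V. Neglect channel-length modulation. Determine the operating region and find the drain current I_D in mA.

k_n = μ_nC_ox · (W/L) = 4.24 mA/V².
V_ov = V_GS − V_th = 2.48 − 1.5 = 0.98 V.
Since V_DS = 0.412 V < V_ov = 0.98 V, the device is in the triode region.
I_D = k_n [V_ov · V_DS − ½ V_DS²] = 4.24 × [0.98 × 0.412 − 0.5 × 0.412²] = 1.35 mA.

Triode; I_D = 1.35 mA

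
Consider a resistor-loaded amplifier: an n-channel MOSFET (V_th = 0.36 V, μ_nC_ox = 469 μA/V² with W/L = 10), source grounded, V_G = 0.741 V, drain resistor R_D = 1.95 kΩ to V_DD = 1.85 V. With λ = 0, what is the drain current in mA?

V_GS = V_G = 0.741 V, so V_ov = 0.741 − 0.36 = 0.381 V.
k_n = μ_nC_ox · (W/L) = 4.69 mA/V².
Assume saturation: I_D = ½ k_n V_ov² = 0.5 × 4.69 × 0.381² = 0.34 mA, giving V_DS = V_DD − I_D R_D = 1.85 − 0.34 × 1.95 = 1.19 V.
V_DS = 1.19 V ≥ V_ov = 0.381 V, confirming saturation.

I_D = 0.340 mA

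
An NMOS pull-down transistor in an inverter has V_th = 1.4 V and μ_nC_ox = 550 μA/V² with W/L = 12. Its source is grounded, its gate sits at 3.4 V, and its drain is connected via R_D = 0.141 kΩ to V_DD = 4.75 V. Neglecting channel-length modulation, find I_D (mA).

I_D = 13.2 mA

V_GS = V_G = 3.4 V, so V_ov = 3.4 − 1.4 = 2 V.
k_n = μ_nC_ox · (W/L) = 6.6 mA/V².
Assume saturation: I_D = ½ k_n V_ov² = 0.5 × 6.6 × 2² = 13.2 mA, giving V_DS = V_DD − I_D R_D = 4.75 − 13.2 × 0.141 = 2.89 V.
V_DS = 2.89 V ≥ V_ov = 2 V, confirming saturation.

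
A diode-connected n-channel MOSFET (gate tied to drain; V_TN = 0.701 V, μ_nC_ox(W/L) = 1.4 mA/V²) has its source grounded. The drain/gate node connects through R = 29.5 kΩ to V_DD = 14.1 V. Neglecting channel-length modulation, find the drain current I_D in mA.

With gate tied to drain, V_GS = V_DS ≥ V_GS − V_TN, so the device is in saturation.
KCL at the drain: ½ k_n (V_GS − V_TN)² = (V_DD − V_GS)/R.
Let x = V_GS − 0.701. Then 20.6 x² + x − 13.4 = 0, giving x = 0.782 V (positive root), so V_GS = 1.48 V.
I_D = (V_DD − V_GS)/R = (14.1 − 1.48) / 29.5 = 0.428 mA.

I_D = 0.428 mA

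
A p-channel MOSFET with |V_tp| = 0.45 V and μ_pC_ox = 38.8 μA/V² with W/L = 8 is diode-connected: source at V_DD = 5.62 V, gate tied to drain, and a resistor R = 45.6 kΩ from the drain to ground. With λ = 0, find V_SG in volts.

V_SG = 1.24 V

With gate tied to drain, V_SG = V_SD ≥ V_SG − |V_tp|, so the device is in saturation.
k_p = μ_pC_ox · (W/L) = 0.3104 mA/V².
KCL at the drain: ½ k_p (V_SG − |V_tp|)² = (V_DD − V_SG)/R.
Let x = V_SG − 0.45. Then 7.08 x² + x − 5.17 = 0, giving x = 0.787 V (positive root), so V_SG = 1.24 V.
I_D = (V_DD − V_SG)/R = (5.62 − 1.24) / 45.6 = 0.0961 mA.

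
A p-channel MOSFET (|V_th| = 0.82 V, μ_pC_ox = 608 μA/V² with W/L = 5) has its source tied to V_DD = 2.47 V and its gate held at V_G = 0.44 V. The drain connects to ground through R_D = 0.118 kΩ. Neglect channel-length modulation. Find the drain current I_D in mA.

V_SG = V_DD − V_G = 2.47 − 0.44 = 2.03 V, so V_ov = 2.03 − 0.82 = 1.21 V.
k_p = μ_pC_ox · (W/L) = 3.04 mA/V².
Assume saturation: I_D = ½ k_p V_ov² = 0.5 × 3.04 × 1.21² = 2.23 mA, giving V_SD = V_DD − I_D R_D = 2.47 − 2.23 × 0.118 = 2.21 V.
V_SD = 2.21 V ≥ V_ov = 1.21 V, confirming saturation.

I_D = 2.23 mA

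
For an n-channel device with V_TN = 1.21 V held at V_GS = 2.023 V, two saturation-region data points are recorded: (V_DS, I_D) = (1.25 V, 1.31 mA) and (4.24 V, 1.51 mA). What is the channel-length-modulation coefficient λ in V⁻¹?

With V_GS fixed, I_D ∝ (1 + λ V_DS) in saturation, so I_D2/I_D1 = (1 + λ V_DS2)/(1 + λ V_DS1).
1.51/1.31 = 1.153 = (1 + 4.24 λ)/(1 + 1.25 λ).
Solving: λ (I_D1 V_DS2 − I_D2 V_DS1) = I_D2 − I_D1, so λ = (1.51 − 1.31) / (1.31 × 4.24 − 1.51 × 1.25) = 0.2 / 3.67 = 0.0545 V⁻¹.

λ = 0.0545 V⁻¹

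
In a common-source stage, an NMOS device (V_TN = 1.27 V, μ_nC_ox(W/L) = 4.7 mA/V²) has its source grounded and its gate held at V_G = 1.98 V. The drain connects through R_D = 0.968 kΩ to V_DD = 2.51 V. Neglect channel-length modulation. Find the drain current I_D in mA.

I_D = 1.18 mA

V_GS = V_G = 1.98 V, so V_ov = 1.98 − 1.27 = 0.71 V.
Assume saturation: I_D = ½ k_n V_ov² = 0.5 × 4.7 × 0.71² = 1.18 mA, giving V_DS = V_DD − I_D R_D = 2.51 − 1.18 × 0.968 = 1.36 V.
V_DS = 1.36 V ≥ V_ov = 0.71 V, confirming saturation.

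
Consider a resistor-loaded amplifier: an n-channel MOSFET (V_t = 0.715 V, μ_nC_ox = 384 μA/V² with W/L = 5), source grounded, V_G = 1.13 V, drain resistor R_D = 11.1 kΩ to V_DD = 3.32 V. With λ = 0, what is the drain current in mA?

V_GS = V_G = 1.13 V, so V_ov = 1.13 − 0.715 = 0.415 V.
k_n = μ_nC_ox · (W/L) = 1.92 mA/V².
Assume saturation: I_D = ½ k_n V_ov² = 0.5 × 1.92 × 0.415² = 0.165 mA, giving V_DS = V_DD − I_D R_D = 3.32 − 0.165 × 11.1 = 1.48 V.
V_DS = 1.48 V ≥ V_ov = 0.415 V, confirming saturation.

I_D = 0.165 mA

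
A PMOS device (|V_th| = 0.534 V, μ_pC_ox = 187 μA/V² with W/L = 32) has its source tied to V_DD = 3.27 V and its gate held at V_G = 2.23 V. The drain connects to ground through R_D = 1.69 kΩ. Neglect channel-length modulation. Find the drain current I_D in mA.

V_SG = V_DD − V_G = 3.27 − 2.23 = 1.04 V, so V_ov = 1.04 − 0.534 = 0.506 V.
k_p = μ_pC_ox · (W/L) = 5.984 mA/V².
Assume saturation: I_D = ½ k_p V_ov² = 0.5 × 5.984 × 0.506² = 0.766 mA, giving V_SD = V_DD − I_D R_D = 3.27 − 0.766 × 1.69 = 1.98 V.
V_SD = 1.98 V ≥ V_ov = 0.506 V, confirming saturation.

I_D = 0.766 mA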